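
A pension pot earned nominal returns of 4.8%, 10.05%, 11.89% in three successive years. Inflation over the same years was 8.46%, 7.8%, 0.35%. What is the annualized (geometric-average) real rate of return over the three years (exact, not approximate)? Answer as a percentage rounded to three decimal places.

3.224%

Compound the nominal returns: 1.0480 × 1.1005 × 1.1189 = 1.29045422.
Compound inflation: 1.0846 × 1.0780 × 1.0035 = 1.17329100.
Deflate: 1.29045422 / 1.17329100 = 1.09985863.
Annualized real rate = 1.09985863^(1/3) − 1 = 3.2236% → 3.224%.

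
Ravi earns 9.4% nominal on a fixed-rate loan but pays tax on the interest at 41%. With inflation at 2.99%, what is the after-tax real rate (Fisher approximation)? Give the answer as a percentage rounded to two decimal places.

2.56%

After-tax nominal return = 9.4% × (1 − 0.41) = 5.5460%.
r ≈ 5.5460% − 2.99% → 2.56%.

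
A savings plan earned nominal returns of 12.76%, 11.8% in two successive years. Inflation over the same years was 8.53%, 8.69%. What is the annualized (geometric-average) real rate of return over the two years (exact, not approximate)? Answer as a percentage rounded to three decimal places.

3.378%

Compound the nominal returns: 1.1276 × 1.1180 = 1.26065680.
Compound inflation: 1.0853 × 1.0869 = 1.17961257.
Deflate: 1.26065680 / 1.17961257 = 1.06870411.
Annualized real rate = 1.06870411^(1/2) − 1 = 3.3781% → 3.378%.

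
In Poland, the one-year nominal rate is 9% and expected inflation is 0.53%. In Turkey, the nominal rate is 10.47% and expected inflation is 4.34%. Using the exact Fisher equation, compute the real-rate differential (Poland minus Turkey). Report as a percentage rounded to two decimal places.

Poland: (1 + 0.0900)/(1 + 0.0053) − 1 = 8.4253%
Turkey: (1 + 0.1047)/(1 + 0.0434) − 1 = 5.8750%
Differential = 8.4253% − 5.8750% = 2.5503% → 2.55%.

2.55%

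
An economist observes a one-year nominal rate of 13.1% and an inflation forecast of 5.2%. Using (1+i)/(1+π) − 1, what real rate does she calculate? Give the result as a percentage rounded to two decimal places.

7.51%

1 + r = 1.13100 / 1.05200 = 1.075095
r = 1.075095 − 1 = 7.5095%, i.e. 7.51%.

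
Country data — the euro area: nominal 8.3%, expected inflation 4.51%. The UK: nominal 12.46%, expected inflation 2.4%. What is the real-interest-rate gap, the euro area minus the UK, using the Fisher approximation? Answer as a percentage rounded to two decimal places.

The euro area: 8.3% − 4.51% = 3.790%
The UK: 12.46% − 2.4% = 10.060%
Differential = -6.270% → -6.27%.

-6.27%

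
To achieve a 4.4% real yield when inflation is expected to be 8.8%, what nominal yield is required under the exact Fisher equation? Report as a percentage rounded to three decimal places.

13.587%

(1 + i) = (1 + r)(1 + π) = 1.04400 × 1.08800 = 1.135872
i = 1.135872 − 1, so the required nominal rate is 13.587%.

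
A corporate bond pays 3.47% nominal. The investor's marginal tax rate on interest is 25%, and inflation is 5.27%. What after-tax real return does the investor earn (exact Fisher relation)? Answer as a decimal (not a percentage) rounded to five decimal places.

-0.02534

After-tax nominal return = 3.47% × (1 − 0.25) = 2.6025%.
1 + r = 1.026025 / 1.05270 = 0.974660
After-tax real rate = 0.974660 − 1 → -0.02534.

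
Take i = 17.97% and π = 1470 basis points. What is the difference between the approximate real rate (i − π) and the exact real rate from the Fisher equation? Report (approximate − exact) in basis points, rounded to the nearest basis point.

42 basis points

Approximate: r ≈ 17.970% − 14.700% = 3.2700%
Exact: (1 + 0.1797)/(1 + 0.1470) − 1 = 2.8509%
Error = 3.2700% − 2.8509% = 0.4191% → 42 basis points.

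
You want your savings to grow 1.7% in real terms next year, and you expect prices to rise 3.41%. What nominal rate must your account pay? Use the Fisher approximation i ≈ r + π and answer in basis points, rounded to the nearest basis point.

511 basis points

i ≈ r + π = 1.7% + 3.41% = 511 basis points.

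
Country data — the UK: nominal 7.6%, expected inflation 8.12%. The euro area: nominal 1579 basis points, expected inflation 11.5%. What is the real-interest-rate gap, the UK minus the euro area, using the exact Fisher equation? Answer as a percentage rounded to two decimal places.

-4.33%

The UK: (1 + 0.0760)/(1 + 0.0812) − 1 = -0.4809%
The euro area: (1 + 0.1579)/(1 + 0.1150) − 1 = 3.8475%
Differential = -0.4809% − 3.8475% = -4.3285% → -4.33%.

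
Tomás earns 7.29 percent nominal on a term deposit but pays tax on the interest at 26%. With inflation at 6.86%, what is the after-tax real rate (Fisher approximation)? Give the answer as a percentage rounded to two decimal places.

-1.47%

After-tax nominal return = 7.29% × (1 − 0.26) = 5.3946%.
r ≈ 5.3946% − 6.86% → -1.47%.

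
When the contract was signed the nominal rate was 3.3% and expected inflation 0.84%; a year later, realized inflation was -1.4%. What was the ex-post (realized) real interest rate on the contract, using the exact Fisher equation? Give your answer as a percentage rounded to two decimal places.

Ex-post: (1 + 0.0330)/(1 − 0.0140) − 1 = 4.7667%
So the realized real rate is 4.77%.

4.77%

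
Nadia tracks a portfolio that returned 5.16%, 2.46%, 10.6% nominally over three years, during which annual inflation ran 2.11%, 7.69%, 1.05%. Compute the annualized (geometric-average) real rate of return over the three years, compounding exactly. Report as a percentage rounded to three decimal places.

2.359%

Compound the nominal returns: 1.0516 × 1.0246 × 1.1060 = 1.19168111.
Compound inflation: 1.0211 × 1.0769 × 1.0105 = 1.11116863.
Deflate: 1.19168111 / 1.11116863 = 1.07245749.
Annualized real rate = 1.07245749^(1/3) − 1 = 2.3592% → 2.359%.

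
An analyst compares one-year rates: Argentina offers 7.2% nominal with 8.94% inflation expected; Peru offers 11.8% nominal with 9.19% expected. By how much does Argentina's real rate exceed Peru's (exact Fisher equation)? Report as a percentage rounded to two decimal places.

Argentina: (1 + 0.0720)/(1 + 0.0894) − 1 = -1.5972%
Peru: (1 + 0.1180)/(1 + 0.0919) − 1 = 2.3903%
Differential = -1.5972% − 2.3903% = -3.9875% → -3.99%.

-3.99%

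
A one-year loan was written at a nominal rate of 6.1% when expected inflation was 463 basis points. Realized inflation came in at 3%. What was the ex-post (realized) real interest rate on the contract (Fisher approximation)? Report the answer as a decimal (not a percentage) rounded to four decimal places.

0.0310

Ex-post: 6.1% − 3% = 3.100%
So the realized real rate is 0.0310.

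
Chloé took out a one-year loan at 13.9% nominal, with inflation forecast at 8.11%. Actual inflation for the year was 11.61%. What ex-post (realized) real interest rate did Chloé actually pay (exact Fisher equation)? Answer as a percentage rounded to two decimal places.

Ex-post: (1 + 0.1390)/(1 + 0.1161) − 1 = 2.0518%
So the realized real rate is 2.05%.

2.05%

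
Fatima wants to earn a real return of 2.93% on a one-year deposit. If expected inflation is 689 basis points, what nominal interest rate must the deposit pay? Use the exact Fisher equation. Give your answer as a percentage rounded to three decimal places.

(1 + i) = (1 + r)(1 + π) = 1.02930 × 1.06890 = 1.10021877
i = 1.10021877 − 1, so the required nominal rate is 10.022%.

10.022%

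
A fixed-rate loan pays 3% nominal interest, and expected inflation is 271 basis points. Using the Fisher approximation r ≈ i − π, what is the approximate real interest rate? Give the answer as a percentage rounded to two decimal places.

0.29%

r ≈ i − π = 3% − 2.71% = 0.29%.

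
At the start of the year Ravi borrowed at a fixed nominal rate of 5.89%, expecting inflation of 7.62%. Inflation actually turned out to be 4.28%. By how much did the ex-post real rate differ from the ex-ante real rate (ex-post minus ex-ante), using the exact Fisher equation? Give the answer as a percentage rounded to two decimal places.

3.15%

Ex-ante: (1 + 0.0589)/(1 + 0.0762) − 1 = -1.6075%
Ex-post: (1 + 0.0589)/(1 + 0.0428) − 1 = 1.5439%
Difference (ex-post − ex-ante) = 3.1514% → 3.15%.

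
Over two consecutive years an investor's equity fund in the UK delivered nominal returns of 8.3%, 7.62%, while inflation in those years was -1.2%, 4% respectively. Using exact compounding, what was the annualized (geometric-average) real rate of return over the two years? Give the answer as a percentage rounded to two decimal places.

Nominal growth factor = 1.0830 × 1.0762 = 1.16552460
Price-level growth factor = 0.9880 × 1.0400 = 1.02752000
Real growth factor = 1.16552460 / 1.02752000 = 1.13430843
Annualized real rate = 1.13430843^(1/2) − 1 = 6.5039% → 6.50%.

6.50%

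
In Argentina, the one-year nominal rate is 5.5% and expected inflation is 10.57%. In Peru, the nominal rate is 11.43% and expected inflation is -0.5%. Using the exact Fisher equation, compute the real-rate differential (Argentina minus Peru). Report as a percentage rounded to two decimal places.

Argentina: (1 + 0.0550)/(1 + 0.1057) − 1 = -4.5853%
Peru: (1 + 0.1143)/(1 − 0.0050) − 1 = 11.9899%
Differential = -4.5853% − 11.9899% = -16.5753% → -16.58%.

-16.58%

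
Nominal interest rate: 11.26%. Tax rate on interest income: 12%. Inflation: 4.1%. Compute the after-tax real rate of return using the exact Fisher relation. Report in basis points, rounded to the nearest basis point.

558 basis points

After-tax nominal return = 11.26% × (1 − 0.12) = 9.9088%.
1 + r = 1.099088 / 1.04100 = 1.055800
After-tax real rate = 1.055800 − 1 → 558 basis points.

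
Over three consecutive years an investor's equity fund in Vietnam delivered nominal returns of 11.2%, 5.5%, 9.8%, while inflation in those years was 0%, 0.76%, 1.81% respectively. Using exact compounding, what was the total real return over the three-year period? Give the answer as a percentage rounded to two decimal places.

25.57%

Compound the nominal returns: 1.1120 × 1.0550 × 1.0980 = 1.288130.
Compound inflation: 1.0000 × 1.0076 × 1.0181 = 1.025838.
Deflate: 1.288130 / 1.025838 = 1.255686.
Total real return = 1.255686 − 1 → 25.57%.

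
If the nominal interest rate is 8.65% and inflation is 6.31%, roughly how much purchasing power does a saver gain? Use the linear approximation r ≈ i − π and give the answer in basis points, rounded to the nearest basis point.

234 basis points

r ≈ i − π = 8.65% − 6.31% = 234 basis points.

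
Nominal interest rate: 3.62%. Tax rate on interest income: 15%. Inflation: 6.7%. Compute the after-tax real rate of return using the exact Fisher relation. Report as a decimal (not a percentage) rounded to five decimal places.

After-tax nominal return = 3.62% × (1 − 0.15) = 3.0770%.
1 + r = 1.03077 / 1.06700 = 0.96604499
After-tax real rate = 0.96604499 − 1 → -0.03396.

-0.03396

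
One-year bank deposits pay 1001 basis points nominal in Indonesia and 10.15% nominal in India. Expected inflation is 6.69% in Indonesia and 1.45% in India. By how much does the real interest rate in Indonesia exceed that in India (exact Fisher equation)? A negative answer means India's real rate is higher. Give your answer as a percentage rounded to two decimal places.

-5.46%

Indonesia: (1 + 0.1001)/(1 + 0.0669) − 1 = 3.1118%
India: (1 + 0.1015)/(1 + 0.0145) − 1 = 8.5757%
Differential = 3.1118% − 8.5757% = -5.4638% → -5.46%.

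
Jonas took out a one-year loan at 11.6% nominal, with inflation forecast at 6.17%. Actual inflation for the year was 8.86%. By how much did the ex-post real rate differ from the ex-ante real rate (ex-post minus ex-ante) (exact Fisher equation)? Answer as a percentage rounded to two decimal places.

Ex-ante: (1 + 0.1160)/(1 + 0.0617) − 1 = 5.1144%
Ex-post: (1 + 0.1160)/(1 + 0.0886) − 1 = 2.5170%
Difference (ex-post − ex-ante) = -2.5974% → -2.60%.

-2.60%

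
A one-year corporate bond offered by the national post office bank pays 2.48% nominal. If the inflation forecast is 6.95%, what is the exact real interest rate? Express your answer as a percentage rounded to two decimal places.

By the Fisher relation, 1 + r = (1 + i)/(1 + π).
1 + r = 1.02480 / 1.06950 = 0.958205
r = 0.958205 − 1 = -4.1795%, i.e. -4.18%.

-4.18%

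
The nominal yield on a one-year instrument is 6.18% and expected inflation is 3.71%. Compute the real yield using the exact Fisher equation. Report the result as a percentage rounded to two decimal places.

2.38%

By the Fisher equation, 1 + r = (1 + i)/(1 + π).
1 + r = 1.06180 / 1.03710 = 1.023816
r = 1.023816 − 1 = 2.3816%, i.e. 2.38%.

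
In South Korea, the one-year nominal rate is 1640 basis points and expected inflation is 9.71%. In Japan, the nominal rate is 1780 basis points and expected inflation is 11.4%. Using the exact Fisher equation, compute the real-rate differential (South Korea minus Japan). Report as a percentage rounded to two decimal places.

0.35%

South Korea: (1 + 0.1640)/(1 + 0.0971) − 1 = 6.0979%
Japan: (1 + 0.1780)/(1 + 0.1140) − 1 = 5.7451%
Differential = 6.0979% − 5.7451% = 0.3528% → 0.35%.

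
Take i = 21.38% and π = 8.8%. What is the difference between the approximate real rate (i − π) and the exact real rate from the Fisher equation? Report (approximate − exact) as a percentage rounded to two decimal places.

1.02%

Approximate: r ≈ 21.380% − 8.800% = 12.5800%
Exact: (1 + 0.2138)/(1 + 0.0880) − 1 = 11.5625%
Error = 12.5800% − 11.5625% = 1.0175% → 1.02%.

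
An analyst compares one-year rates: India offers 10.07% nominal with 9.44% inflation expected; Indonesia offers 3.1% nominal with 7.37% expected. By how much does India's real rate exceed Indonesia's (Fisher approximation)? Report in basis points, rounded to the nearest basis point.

India: 10.07% − 9.44% = 0.630%
Indonesia: 3.1% − 7.37% = -4.270%
Differential = 4.900% → 490 basis points.

490 basis points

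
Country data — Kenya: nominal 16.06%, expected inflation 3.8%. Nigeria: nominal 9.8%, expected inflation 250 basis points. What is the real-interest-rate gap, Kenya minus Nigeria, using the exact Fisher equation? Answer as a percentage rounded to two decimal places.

4.69%

Kenya: (1 + 0.1606)/(1 + 0.0380) − 1 = 11.8112%
Nigeria: (1 + 0.0980)/(1 + 0.0250) − 1 = 7.1220%
Differential = 11.8112% − 7.1220% = 4.6892% → 4.69%.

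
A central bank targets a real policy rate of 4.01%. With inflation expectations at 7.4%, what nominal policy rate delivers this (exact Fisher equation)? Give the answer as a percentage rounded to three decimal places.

(1 + i) = (1 + r)(1 + π) = 1.04010 × 1.07400 = 1.1170674
i = 1.1170674 − 1, so the required nominal rate is 11.707%.

11.707%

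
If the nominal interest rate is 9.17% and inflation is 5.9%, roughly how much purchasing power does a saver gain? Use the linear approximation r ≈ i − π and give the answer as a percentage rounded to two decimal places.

r ≈ i − π = 9.17% − 5.9% = 3.27%.

3.27%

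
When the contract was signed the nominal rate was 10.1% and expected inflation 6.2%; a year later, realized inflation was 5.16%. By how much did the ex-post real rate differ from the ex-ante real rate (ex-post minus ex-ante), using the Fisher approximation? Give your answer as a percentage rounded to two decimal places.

Ex-ante: 10.1% − 6.2% = 3.900%
Ex-post: 10.1% − 5.16% = 4.940%
Difference (ex-post − ex-ante) = 1.0400% → 1.04%.

1.04%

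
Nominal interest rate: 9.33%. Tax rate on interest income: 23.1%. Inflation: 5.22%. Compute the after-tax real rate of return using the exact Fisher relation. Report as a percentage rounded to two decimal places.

1.86%

After-tax nominal return = 9.33% × (1 − 0.231) = 7.17477%.
1 + r = 1.0717477 / 1.05220 = 1.018578
After-tax real rate = 1.018578 − 1 → 1.86%.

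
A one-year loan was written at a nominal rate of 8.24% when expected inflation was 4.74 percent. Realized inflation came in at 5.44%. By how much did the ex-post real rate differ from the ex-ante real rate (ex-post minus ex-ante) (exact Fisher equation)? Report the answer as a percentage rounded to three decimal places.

Ex-ante: (1 + 0.0824)/(1 + 0.0474) − 1 = 3.3416%
Ex-post: (1 + 0.0824)/(1 + 0.0544) − 1 = 2.6555%
Difference (ex-post − ex-ante) = -0.6861% → -0.686%.

-0.686%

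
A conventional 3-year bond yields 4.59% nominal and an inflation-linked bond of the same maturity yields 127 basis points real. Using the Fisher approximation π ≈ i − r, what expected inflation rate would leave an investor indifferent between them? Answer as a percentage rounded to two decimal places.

π ≈ i − r = 4.59% − 1.27% → 3.32%.

3.32%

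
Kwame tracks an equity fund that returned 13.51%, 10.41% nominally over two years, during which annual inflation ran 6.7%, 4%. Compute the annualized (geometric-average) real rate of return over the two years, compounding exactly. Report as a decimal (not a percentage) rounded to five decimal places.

Compound the nominal returns: 1.1351 × 1.1041 = 1.25326391.
Compound inflation: 1.0670 × 1.0400 = 1.10968000.
Deflate: 1.25326391 / 1.10968000 = 1.12939218.
Annualized real rate = 1.12939218^(1/2) − 1 = 6.2729% → 0.06273.

0.06273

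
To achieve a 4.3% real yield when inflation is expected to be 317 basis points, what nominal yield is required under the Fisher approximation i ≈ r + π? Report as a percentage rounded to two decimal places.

7.47%

i ≈ r + π = 4.3% + 3.17% = 7.47%.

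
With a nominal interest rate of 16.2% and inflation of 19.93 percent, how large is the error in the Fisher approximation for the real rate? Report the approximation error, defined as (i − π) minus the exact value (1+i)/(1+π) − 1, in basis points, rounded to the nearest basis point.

Approximate: r ≈ 16.200% − 19.930% = -3.7300%
Exact: (1 + 0.1620)/(1 + 0.1993) − 1 = -3.1101%
Error = -3.7300% − (-3.1101%) = -0.6199% → -62 basis points.

-62 basis points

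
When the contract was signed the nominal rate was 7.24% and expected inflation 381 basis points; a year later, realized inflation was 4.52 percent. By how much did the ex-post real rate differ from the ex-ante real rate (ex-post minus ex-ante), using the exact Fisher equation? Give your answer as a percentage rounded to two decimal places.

Ex-ante: (1 + 0.0724)/(1 + 0.0381) − 1 = 3.3041%
Ex-post: (1 + 0.0724)/(1 + 0.0452) − 1 = 2.6024%
Difference (ex-post − ex-ante) = -0.7017% → -0.70%.

-0.70%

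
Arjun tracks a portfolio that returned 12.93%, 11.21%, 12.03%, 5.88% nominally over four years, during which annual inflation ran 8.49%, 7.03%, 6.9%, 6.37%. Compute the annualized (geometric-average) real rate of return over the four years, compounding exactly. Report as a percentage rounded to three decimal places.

3.063%

Compound the nominal returns: 1.1293 × 1.1121 × 1.1203 × 1.0588 = 1.48970899.
Compound inflation: 1.0849 × 1.0703 × 1.0690 × 1.0637 = 1.32035921.
Deflate: 1.48970899 / 1.32035921 = 1.12826038.
Annualized real rate = 1.12826038^(1/4) − 1 = 3.0629% → 3.063%.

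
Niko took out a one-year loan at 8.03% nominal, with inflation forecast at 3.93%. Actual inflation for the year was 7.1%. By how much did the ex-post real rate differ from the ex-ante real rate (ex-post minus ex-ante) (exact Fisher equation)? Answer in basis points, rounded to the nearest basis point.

-308 basis points

Ex-ante: (1 + 0.0803)/(1 + 0.0393) − 1 = 3.9450%
Ex-post: (1 + 0.0803)/(1 + 0.0710) − 1 = 0.8683%
Difference (ex-post − ex-ante) = -3.0766% → -308 basis points.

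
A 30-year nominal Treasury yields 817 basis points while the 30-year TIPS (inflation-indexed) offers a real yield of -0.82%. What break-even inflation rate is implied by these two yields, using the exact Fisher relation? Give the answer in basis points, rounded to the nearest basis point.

906 basis points

(1 + π) = (1 + i)/(1 + r) = 1.08170 / 0.99180 = 1.090643
Break-even inflation = 1.090643 − 1 → 906 basis points.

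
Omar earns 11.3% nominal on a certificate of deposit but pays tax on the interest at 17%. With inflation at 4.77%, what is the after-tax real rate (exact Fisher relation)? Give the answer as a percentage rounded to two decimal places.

After-tax nominal return = 11.3% × (1 − 0.17) = 9.3790%.
1 + r = 1.09379 / 1.04770 = 1.043992
After-tax real rate = 1.043992 − 1 → 4.40%.

4.40%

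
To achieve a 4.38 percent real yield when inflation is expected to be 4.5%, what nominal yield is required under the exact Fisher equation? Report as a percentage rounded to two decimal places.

9.08%

(1 + i) = (1 + r)(1 + π) = 1.04380 × 1.04500 = 1.090771
i = 1.090771 − 1, so the required nominal rate is 9.08%.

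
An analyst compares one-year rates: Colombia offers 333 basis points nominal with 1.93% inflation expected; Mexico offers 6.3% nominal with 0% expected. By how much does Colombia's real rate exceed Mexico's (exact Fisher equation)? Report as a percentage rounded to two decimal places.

Colombia: (1 + 0.0333)/(1 + 0.0193) − 1 = 1.3735%
Mexico: (1 + 0.0630)/(1 + 0.0000) − 1 = 6.3000%
Differential = 1.3735% − 6.3000% = -4.9265% → -4.93%.

-4.93%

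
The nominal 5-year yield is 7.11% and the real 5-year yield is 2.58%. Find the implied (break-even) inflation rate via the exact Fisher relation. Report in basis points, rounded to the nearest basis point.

(1 + π) = (1 + i)/(1 + r) = 1.07110 / 1.02580 = 1.044161
Break-even inflation = 1.044161 − 1 → 442 basis points.

442 basis points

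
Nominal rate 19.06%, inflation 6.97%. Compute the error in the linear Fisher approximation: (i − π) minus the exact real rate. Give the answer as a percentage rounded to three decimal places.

Approximate: r ≈ 19.060% − 6.970% = 12.0900%
Exact: (1 + 0.1906)/(1 + 0.0697) − 1 = 11.3022%
Error = 12.0900% − 11.3022% = 0.7878% → 0.788%.

0.788%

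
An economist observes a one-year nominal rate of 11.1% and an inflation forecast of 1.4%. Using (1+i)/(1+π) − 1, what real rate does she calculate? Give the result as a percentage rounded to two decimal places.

1 + r = 1.11100 / 1.01400 = 1.095661
r = 1.095661 − 1 = 9.5661%, i.e. 9.57%.

9.57%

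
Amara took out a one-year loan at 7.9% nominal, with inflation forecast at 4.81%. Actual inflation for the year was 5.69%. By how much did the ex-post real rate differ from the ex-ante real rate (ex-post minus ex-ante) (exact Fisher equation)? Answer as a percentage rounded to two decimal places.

Ex-ante: (1 + 0.0790)/(1 + 0.0481) − 1 = 2.9482%
Ex-post: (1 + 0.0790)/(1 + 0.0569) − 1 = 2.0910%
Difference (ex-post − ex-ante) = -0.8572% → -0.86%.

-0.86%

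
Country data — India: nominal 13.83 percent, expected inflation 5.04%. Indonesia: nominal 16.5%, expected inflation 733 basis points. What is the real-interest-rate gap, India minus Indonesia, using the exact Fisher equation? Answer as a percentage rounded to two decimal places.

India: (1 + 0.1383)/(1 + 0.0504) − 1 = 8.3682%
Indonesia: (1 + 0.1650)/(1 + 0.0733) − 1 = 8.5437%
Differential = 8.3682% − 8.5437% = -0.1755% → -0.18%.

-0.18%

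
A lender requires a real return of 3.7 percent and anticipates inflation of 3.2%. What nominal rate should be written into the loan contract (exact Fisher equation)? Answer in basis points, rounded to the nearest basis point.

702 basis points

(1 + i) = (1 + r)(1 + π) = 1.03700 × 1.03200 = 1.070184
i = 1.070184 − 1, so the required nominal rate is 702 basis points.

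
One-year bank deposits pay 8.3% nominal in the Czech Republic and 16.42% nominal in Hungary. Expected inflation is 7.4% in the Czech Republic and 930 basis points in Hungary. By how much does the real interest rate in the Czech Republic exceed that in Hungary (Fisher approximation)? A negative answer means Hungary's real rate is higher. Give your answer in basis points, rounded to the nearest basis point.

-622 basis points

The Czech Republic: 8.3% − 7.4% = 0.900%
Hungary: 16.42% − 9.3% = 7.120%
Differential = -6.220% → -622 basis points.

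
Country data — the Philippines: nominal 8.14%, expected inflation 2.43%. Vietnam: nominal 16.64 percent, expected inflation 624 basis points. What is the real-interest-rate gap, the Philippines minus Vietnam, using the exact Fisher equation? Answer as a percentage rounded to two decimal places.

-4.21%

The Philippines: (1 + 0.0814)/(1 + 0.0243) − 1 = 5.5745%
Vietnam: (1 + 0.1664)/(1 + 0.0624) − 1 = 9.7892%
Differential = 5.5745% − 9.7892% = -4.2146% → -4.21%.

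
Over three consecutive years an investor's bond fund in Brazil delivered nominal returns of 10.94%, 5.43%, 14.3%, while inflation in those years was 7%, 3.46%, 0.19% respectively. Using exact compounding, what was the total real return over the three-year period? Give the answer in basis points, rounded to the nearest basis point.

Compound the nominal returns: 1.1094 × 1.0543 × 1.1430 = 1.336899.
Compound inflation: 1.0700 × 1.0346 × 1.0019 = 1.109125.
Deflate: 1.336899 / 1.109125 = 1.205363.
Total real return = 1.205363 − 1 → 2054 basis points.

2054 basis points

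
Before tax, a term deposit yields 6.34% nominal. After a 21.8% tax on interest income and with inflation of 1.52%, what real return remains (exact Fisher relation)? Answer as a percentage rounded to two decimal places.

After-tax nominal return = 6.34% × (1 − 0.218) = 4.95788%.
1 + r = 1.0495788 / 1.01520 = 1.033864
After-tax real rate = 1.033864 − 1 → 3.39%.

3.39%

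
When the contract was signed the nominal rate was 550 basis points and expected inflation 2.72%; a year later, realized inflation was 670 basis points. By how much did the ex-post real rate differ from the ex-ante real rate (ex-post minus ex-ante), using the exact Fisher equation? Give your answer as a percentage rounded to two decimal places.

Ex-ante: (1 + 0.0550)/(1 + 0.0272) − 1 = 2.7064%
Ex-post: (1 + 0.0550)/(1 + 0.0670) − 1 = -1.1246%
Difference (ex-post − ex-ante) = -3.8310% → -3.83%.

-3.83%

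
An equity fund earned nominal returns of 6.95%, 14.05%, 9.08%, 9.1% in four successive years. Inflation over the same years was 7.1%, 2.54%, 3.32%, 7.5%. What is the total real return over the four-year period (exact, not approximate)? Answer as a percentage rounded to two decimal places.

Nominal growth factor = 1.0695 × 1.1405 × 1.0908 × 1.0910 = 1.451597
Price-level growth factor = 1.0710 × 1.0254 × 1.0332 × 1.0750 = 1.219764
Real growth factor = 1.451597 / 1.219764 = 1.190064
Total real return = 1.190064 − 1 → 19.01%.

19.01%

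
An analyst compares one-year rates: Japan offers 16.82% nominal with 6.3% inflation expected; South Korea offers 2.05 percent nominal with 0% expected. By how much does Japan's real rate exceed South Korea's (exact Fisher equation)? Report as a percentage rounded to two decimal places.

7.85%

Japan: (1 + 0.1682)/(1 + 0.0630) − 1 = 9.8965%
South Korea: (1 + 0.0205)/(1 + 0.0000) − 1 = 2.0500%
Differential = 9.8965% − 2.0500% = 7.8465% → 7.85%.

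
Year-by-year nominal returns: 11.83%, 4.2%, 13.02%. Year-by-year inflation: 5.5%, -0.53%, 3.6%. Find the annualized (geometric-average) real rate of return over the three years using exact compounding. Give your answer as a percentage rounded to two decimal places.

Nominal growth factor = 1.1183 × 1.0420 × 1.1302 = 1.31698657
Price-level growth factor = 1.0550 × 0.9947 × 1.0360 = 1.08718721
Real growth factor = 1.31698657 / 1.08718721 = 1.21137056
Annualized real rate = 1.21137056^(1/3) − 1 = 6.6004% → 6.60%.

6.60%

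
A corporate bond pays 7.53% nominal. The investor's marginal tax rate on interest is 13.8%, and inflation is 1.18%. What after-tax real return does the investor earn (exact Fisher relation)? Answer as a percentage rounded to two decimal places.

After-tax nominal return = 7.53% × (1 − 0.138) = 6.49086%.
1 + r = 1.0649086 / 1.01180 = 1.052489
After-tax real rate = 1.052489 − 1 → 5.25%.

5.25%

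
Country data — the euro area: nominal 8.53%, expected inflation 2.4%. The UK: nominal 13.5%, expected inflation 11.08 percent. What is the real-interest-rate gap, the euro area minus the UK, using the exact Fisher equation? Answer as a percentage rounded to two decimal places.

The euro area: (1 + 0.0853)/(1 + 0.0240) − 1 = 5.9863%
The UK: (1 + 0.1350)/(1 + 0.1108) − 1 = 2.1786%
Differential = 5.9863% − 2.1786% = 3.8077% → 3.81%.

3.81%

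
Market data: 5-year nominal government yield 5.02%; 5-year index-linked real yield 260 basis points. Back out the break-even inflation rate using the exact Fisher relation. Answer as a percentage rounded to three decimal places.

2.359%

(1 + π) = (1 + i)/(1 + r) = 1.05020 / 1.02600 = 1.023587
Break-even inflation = 1.023587 − 1 → 2.359%.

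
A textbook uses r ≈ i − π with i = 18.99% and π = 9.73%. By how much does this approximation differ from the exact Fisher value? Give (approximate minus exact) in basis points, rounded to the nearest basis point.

82 basis points

Approximate: r ≈ 18.990% − 9.730% = 9.2600%
Exact: (1 + 0.1899)/(1 + 0.0973) − 1 = 8.4389%
Error = 9.2600% − 8.4389% = 0.8211% → 82 basis points.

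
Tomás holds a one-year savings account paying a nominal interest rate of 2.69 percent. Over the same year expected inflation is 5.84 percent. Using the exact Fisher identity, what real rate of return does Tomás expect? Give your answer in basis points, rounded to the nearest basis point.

1 + r = 1.02690 / 1.05840 = 0.970238
r = 0.970238 − 1 = -2.9762%, i.e. -298 basis points.

-298 basis points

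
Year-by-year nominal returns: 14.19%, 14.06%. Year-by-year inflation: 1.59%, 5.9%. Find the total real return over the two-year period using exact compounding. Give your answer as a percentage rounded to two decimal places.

21.06%

Nominal growth factor = 1.1419 × 1.1406 = 1.302451
Price-level growth factor = 1.0159 × 1.0590 = 1.075838
Real growth factor = 1.302451 / 1.075838 = 1.210639
Total real return = 1.210639 − 1 → 21.06%.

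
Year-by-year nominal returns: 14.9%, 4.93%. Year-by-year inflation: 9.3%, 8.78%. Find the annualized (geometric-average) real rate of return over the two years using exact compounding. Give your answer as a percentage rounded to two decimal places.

Nominal growth factor = 1.1490 × 1.0493 = 1.20564570
Price-level growth factor = 1.0930 × 1.0878 = 1.18896540
Real growth factor = 1.20564570 / 1.18896540 = 1.01402926
Annualized real rate = 1.01402926^(1/2) − 1 = 0.6990% → 0.70%.

0.70%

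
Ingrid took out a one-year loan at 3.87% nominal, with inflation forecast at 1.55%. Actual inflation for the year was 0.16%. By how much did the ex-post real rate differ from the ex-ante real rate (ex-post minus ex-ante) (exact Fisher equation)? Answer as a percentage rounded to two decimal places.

Ex-ante: (1 + 0.0387)/(1 + 0.0155) − 1 = 2.2846%
Ex-post: (1 + 0.0387)/(1 + 0.0016) − 1 = 3.7041%
Difference (ex-post − ex-ante) = 1.4195% → 1.42%.

1.42%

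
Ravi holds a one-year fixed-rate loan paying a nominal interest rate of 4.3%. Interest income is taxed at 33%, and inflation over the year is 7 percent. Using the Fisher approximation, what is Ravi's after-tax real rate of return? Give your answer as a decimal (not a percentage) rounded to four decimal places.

After-tax nominal return = 4.3% × (1 − 0.33) = 2.8810%.
r ≈ 2.8810% − 7% → -0.0412.

-0.0412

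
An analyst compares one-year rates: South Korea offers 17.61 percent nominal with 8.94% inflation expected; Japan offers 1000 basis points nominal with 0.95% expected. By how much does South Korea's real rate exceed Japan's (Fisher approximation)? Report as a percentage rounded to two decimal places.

South Korea: 17.61% − 8.94% = 8.670%
Japan: 10% − 0.95% = 9.050%
Differential = -0.380% → -0.38%.

-0.38%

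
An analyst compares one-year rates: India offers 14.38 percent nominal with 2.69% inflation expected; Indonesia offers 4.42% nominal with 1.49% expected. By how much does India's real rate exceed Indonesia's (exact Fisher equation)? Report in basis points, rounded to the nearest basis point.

850 basis points

India: (1 + 0.1438)/(1 + 0.0269) − 1 = 11.3838%
Indonesia: (1 + 0.0442)/(1 + 0.0149) − 1 = 2.8870%
Differential = 11.3838% − 2.8870% = 8.4968% → 850 basis points.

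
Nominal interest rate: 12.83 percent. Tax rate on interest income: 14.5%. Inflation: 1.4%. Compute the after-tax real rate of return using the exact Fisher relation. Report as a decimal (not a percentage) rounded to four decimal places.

After-tax nominal return = 12.83% × (1 − 0.145) = 10.96965%.
1 + r = 1.1096965 / 1.01400 = 1.094375
After-tax real rate = 1.094375 − 1 → 0.0944.

0.0944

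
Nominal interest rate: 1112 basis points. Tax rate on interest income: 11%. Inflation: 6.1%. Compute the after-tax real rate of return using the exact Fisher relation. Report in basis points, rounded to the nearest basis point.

After-tax nominal return = 11.12% × (1 − 0.11) = 9.8968%.
1 + r = 1.098968 / 1.06100 = 1.035785
After-tax real rate = 1.035785 − 1 → 358 basis points.

358 basis points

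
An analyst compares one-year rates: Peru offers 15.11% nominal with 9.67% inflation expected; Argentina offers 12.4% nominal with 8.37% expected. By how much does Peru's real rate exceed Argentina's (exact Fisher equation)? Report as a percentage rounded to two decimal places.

1.24%

Peru: (1 + 0.1511)/(1 + 0.0967) − 1 = 4.9603%
Argentina: (1 + 0.1240)/(1 + 0.0837) − 1 = 3.7187%
Differential = 4.9603% − 3.7187% = 1.2416% → 1.24%.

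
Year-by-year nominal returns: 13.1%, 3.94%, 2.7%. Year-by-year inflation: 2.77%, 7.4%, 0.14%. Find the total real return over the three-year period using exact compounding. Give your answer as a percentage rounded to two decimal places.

9.23%

Nominal growth factor = 1.1310 × 1.0394 × 1.0270 = 1.207302
Price-level growth factor = 1.0277 × 1.0740 × 1.0014 = 1.105295
Real growth factor = 1.207302 / 1.105295 = 1.092289
Total real return = 1.092289 − 1 → 9.23%.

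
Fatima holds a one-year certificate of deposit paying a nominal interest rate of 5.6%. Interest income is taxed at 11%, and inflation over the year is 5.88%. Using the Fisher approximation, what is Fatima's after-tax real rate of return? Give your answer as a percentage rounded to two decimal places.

After-tax nominal return = 5.6% × (1 − 0.11) = 4.9840%.
r ≈ 4.9840% − 5.88% → -0.90%.

-0.90%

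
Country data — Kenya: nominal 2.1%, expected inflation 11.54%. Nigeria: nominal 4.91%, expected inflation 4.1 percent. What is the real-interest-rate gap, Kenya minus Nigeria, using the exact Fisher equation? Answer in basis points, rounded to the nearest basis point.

-924 basis points

Kenya: (1 + 0.0210)/(1 + 0.1154) − 1 = -8.4633%
Nigeria: (1 + 0.0491)/(1 + 0.0410) − 1 = 0.7781%
Differential = -8.4633% − 0.7781% = -9.2414% → -924 basis points.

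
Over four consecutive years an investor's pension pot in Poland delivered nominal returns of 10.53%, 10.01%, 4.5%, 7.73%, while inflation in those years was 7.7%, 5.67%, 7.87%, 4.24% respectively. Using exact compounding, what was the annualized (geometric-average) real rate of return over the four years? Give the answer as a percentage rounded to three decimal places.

1.699%

Compound the nominal returns: 1.1053 × 1.1001 × 1.0450 × 1.0773 = 1.36887971.
Compound inflation: 1.0770 × 1.0567 × 1.0787 × 1.0424 = 1.27968327.
Deflate: 1.36887971 / 1.27968327 = 1.06970196.
Annualized real rate = 1.06970196^(1/4) − 1 = 1.6988% → 1.699%.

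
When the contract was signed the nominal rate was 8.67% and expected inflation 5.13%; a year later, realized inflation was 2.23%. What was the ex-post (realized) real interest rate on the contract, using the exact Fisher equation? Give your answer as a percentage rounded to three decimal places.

6.300%

Ex-post: (1 + 0.0867)/(1 + 0.0223) − 1 = 6.29952%
So the realized real rate is 6.300%.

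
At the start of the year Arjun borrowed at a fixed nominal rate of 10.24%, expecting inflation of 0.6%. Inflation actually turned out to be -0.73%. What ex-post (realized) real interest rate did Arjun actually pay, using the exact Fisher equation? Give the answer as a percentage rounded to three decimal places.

Ex-post: (1 + 0.1024)/(1 − 0.0073) − 1 = 11.0507%
So the realized real rate is 11.051%.

11.051%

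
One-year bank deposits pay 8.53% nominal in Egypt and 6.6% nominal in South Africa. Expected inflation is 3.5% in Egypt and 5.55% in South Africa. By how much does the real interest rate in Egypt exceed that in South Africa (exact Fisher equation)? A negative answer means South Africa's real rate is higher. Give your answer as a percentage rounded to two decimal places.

Egypt: (1 + 0.0853)/(1 + 0.0350) − 1 = 4.8599%
South Africa: (1 + 0.0660)/(1 + 0.0555) − 1 = 0.9948%
Differential = 4.8599% − 0.9948% = 3.8651% → 3.87%.

3.87%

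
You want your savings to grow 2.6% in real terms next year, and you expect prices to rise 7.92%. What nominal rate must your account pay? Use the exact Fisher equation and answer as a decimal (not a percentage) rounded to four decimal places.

0.1073

(1 + i) = (1 + r)(1 + π) = 1.02600 × 1.07920 = 1.1072592
i = 1.1072592 − 1, so the required nominal rate is 0.1073.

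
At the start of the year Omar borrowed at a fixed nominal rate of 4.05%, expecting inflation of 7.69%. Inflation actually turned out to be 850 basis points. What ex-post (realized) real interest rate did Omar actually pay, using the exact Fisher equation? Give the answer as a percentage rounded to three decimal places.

Ex-post: (1 + 0.0405)/(1 + 0.0850) − 1 = -4.1014%
So the realized real rate is -4.101%.

-4.101%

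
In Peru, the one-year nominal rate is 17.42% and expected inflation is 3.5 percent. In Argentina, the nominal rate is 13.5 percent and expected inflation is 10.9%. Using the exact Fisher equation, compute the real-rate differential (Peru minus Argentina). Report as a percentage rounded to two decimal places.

Peru: (1 + 0.1742)/(1 + 0.0350) − 1 = 13.4493%
Argentina: (1 + 0.1350)/(1 + 0.1090) − 1 = 2.3445%
Differential = 13.4493% − 2.3445% = 11.1048% → 11.10%.

11.10%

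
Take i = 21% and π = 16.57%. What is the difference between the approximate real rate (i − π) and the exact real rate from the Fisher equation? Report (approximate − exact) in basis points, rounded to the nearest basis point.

Approximate: r ≈ 21.000% − 16.570% = 4.4300%
Exact: (1 + 0.2100)/(1 + 0.1657) − 1 = 3.8003%
Error = 4.4300% − 3.8003% = 0.6297% → 63 basis points.

63 basis points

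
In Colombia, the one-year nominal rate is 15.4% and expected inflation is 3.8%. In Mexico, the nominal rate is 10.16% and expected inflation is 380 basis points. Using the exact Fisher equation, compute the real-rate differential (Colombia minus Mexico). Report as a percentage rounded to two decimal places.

5.05%

Colombia: (1 + 0.1540)/(1 + 0.0380) − 1 = 11.1753%
Mexico: (1 + 0.1016)/(1 + 0.0380) − 1 = 6.1272%
Differential = 11.1753% − 6.1272% = 5.0482% → 5.05%.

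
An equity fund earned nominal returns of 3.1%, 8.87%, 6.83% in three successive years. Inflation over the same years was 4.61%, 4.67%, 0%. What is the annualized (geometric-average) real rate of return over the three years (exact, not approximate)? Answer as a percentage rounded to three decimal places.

Nominal growth factor = 1.0310 × 1.0887 × 1.0683 = 1.19911301
Price-level growth factor = 1.0461 × 1.0467 × 1.0000 = 1.09495287
Real growth factor = 1.19911301 / 1.09495287 = 1.09512751
Annualized real rate = 1.09512751^(1/3) − 1 = 3.0754% → 3.075%.

3.075%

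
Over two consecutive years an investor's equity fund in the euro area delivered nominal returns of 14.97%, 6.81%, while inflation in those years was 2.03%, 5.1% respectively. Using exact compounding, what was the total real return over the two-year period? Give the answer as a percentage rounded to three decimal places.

14.516%

Compound the nominal returns: 1.1497 × 1.0681 = 1.227995.
Compound inflation: 1.0203 × 1.0510 = 1.072335.
Deflate: 1.227995 / 1.072335 = 1.145159.
Total real return = 1.145159 − 1 → 14.516%.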